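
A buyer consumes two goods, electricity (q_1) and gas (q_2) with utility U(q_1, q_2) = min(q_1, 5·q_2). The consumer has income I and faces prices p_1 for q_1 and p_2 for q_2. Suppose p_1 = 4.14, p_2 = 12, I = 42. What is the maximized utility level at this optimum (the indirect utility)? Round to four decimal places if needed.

Leontief preferences: the optimum is at the kink where q_1/5 = q_2/1, i.e. q_2 = (1/5)·q_1.
Budget: p_1·q_1 + p_2·(1/5)·q_1 = I, so (5·p_1 + p_2)·q_1 = 5·I.
Demand: q_1*(p_1,p_2,I) = 5·I/(5·p_1 + p_2), q_2* = I/(5·p_1 + p_2).
Here 5·4.14 + 12 = 32.7, giving q_1* = 6.422 and q_2* = 1.2844.
Utility at the optimum: U(6.422, 1.2844) = 6.422.

V = 6.422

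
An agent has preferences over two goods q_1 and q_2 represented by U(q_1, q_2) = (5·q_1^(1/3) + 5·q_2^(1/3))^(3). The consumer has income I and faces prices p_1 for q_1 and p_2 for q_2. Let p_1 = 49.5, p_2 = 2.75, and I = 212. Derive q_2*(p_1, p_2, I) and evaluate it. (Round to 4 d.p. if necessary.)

q_2* = 62.3863

From the CES first-order condition, (q_2/q_1)^(2/3) = p_1/p_2.
Hence q_2/q_1 = (p_1/p_2)^(1/(2/3)), i.e. raised to the 1.5 power.
Substitute q_2 = (q_2/q_1)·q_1 into the budget: q_1* = I/(p_1 + p_2·(q_2/q_1)).
Numerically q_2/q_1 = 76.367532, so q_1* = 212/(49.5 + 2.75·76.367532) = 0.8169 and q_2* = 76.367532·0.8169 = 62.3863.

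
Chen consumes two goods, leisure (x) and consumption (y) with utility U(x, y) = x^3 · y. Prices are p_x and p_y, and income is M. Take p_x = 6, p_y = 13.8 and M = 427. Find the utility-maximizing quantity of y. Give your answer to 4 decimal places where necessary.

y* = 7.7355

MU_x/MU_y = (3·y)/(x); tangency sets this equal to p_x/p_y.
So 3·p_y·y = p_x·x; combined with the budget, a share 0.75 of income goes to x.
Demand: x*(p_x,p_y,M) = 0.75·M/p_x and y* = 0.25·M/p_y.
At p_x=6, p_y=13.8, M=427: y* = 0.25·427/13.8 = 7.7355.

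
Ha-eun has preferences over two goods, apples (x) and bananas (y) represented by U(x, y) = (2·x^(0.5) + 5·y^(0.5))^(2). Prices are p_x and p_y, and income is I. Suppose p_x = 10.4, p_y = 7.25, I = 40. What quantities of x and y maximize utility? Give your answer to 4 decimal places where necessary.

x* = 0.3859, y* = 4.9636

MRS = MU_x/MU_y = (2/5)·(y/x)^(0.5). Set equal to p_x/p_y.
Solve for the ratio: y/x = [(5/2)·p_x/p_y]^(2).
With the ratio pinned down, the budget gives x* = I/(p_x + p_y·(y/x)) and y* = (y/x)·x*.
Numerically y/x = 12.86088, so x* = 40/(10.4 + 7.25·12.86088) = 0.3859 and y* = 12.86088·0.3859 = 4.9636.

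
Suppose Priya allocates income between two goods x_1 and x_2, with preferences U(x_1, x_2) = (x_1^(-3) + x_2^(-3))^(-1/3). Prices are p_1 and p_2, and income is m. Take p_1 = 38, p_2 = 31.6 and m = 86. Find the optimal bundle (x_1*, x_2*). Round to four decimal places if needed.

MRS = MU_x_1/MU_x_2 = (x_2/x_1)^(4). Set equal to p_1/p_2.
Hence x_2/x_1 = (p_1/p_2)^(1/(4)), i.e. raised to the 0.25 power.
Substitute x_2 = (x_2/x_1)·x_1 into the budget: x_1* = m/(p_1 + p_2·(x_2/x_1)).
Numerically x_2/x_1 = 1.047187, so x_1* = 86/(38 + 31.6·1.047187) = 1.2097 and x_2* = 1.047187·1.2097 = 1.2668.

x_1* = 1.2097, x_2* = 1.2668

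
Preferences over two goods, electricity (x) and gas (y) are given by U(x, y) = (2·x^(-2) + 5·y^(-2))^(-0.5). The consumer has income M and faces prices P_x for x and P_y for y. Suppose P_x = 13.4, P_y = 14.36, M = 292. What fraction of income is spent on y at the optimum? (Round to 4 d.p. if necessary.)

MRS = MU_x/MU_y = (2/5)·(y/x)^(3). Set equal to P_x/P_y.
Solve for the ratio: y/x = [(5/2)·P_x/P_y]^(1/3).
With the ratio pinned down, the budget gives x* = M/(P_x + P_y·(y/x)) and y* = (y/x)·x*.
Numerically y/x = 1.326264, so x* = 292/(13.4 + 14.36·1.326264) = 8.9998 and y* = 1.326264·8.9998 = 11.9361.
Expenditure on y: 14.36·11.9361 = 171.4026; share = 0.587.

share on y = 0.587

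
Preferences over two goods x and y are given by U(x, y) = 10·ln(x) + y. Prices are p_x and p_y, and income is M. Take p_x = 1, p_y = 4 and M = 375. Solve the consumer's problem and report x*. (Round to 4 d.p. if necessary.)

MU_x = 10/x, MU_y = 1. Tangency: 10/x = p_x/p_y.
So x*(p_x,p_y) = 10·p_y/p_x, independent of income; and y* = (M − 10·p_y)/p_y.
At the given prices: x* = 10·4/1 = 40.

x* = 40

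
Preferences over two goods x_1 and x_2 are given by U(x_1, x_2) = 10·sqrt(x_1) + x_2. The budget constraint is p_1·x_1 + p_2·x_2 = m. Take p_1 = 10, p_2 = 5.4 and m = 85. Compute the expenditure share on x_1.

share on x_1 = 0.8576

MU_x_1 = 5/√x_1, MU_x_2 = 1. Tangency: 5/√x_1 = p_1/p_2.
Solve: √x_1 = 5·p_2/p_1, so x_1*(p_1,p_2) = (5·p_2/p_1)², and x_2* = (m − p_1·x_1*)/p_2.
Plugging in: x_1* = (5·5.4/10)² = 7.29, x_2* = 2.2407.
Expenditure on x_1: 10·7.29 = 72.9; share = 0.8576.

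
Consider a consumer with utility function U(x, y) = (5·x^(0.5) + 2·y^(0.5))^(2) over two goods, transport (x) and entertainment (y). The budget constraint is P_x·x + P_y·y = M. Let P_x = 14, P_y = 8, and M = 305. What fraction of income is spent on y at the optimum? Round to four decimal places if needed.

share on y = 0.2188

MU_x ∝ 5·x^(-0.5), MU_y ∝ 2·y^(-0.5), so MRS = (5/2)·(y/x)^(0.5) = P_x/P_y.
Hence y/x = ((2/5)·P_x/P_y)^(1/(0.5)), i.e. raised to the 2 power.
With the ratio pinned down, the budget gives x* = M/(P_x + P_y·(y/x)) and y* = (y/x)·x*.
Numerically y/x = 0.49, so x* = 305/(14 + 8·0.49) = 17.0201 and y* = 0.49·17.0201 = 8.3398.
Expenditure on y: 8·8.3398 = 66.7188; share = 0.2188.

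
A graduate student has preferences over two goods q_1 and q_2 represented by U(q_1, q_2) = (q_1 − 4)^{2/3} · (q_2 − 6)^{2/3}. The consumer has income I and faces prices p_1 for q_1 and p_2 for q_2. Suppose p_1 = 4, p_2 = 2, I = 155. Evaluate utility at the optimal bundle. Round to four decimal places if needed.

V = 63.3342

MRS = (q_2−6)/(q_1−4). Tangency with p_1/p_2 gives q_2−6 = (p_1/p_2)·(q_1−4).
After buying the subsistence bundle (4, 6), a share 0.5 of the remaining income goes to q_1: q_1* = 4 + 0.5·(I − 4p_1 − 6p_2)/p_1.
Discretionary income = 155 − 4·4 − 6·2 = 127; q_1* = 4 + 0.5·127/4 = 19.875; q_2* = 6 + 0.5·127/2 = 37.75.
Utility at the optimum: U(19.875, 37.75) = 63.3342.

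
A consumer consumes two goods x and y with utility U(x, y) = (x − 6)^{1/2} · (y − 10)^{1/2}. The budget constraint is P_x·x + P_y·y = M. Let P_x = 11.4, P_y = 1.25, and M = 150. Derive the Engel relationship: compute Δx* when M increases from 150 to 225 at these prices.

Δx* = 3.2895

This is Cobb-Douglas in (x−6, y−10): tangency gives 0.5·P_y·(y−10) = 0.5·P_x·(x−6).
Substituting into the budget: x* = 6 + 0.5·(M − 6·P_x − 10·P_y)/P_x, and y* = 10 + 0.5·(…)/P_y.
Discretionary income = 150 − 6·11.4 − 10·1.25 = 69.1; x* = 6 + 0.5·69.1/11.4 = 9.0307.
At M' = 225: x* = 12.3202. Change: 12.3202 − 9.0307 = 3.2895.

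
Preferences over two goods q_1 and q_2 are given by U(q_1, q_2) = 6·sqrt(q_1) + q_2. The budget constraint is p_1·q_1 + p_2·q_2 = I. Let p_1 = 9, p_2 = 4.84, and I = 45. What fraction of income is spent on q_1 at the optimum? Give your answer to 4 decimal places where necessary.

MU_q_1 = 3/√q_1, MU_q_2 = 1. Tangency: 3/√q_1 = p_1/p_2.
Solve: √q_1 = 3·p_2/p_1, so q_1*(p_1,p_2) = (3·p_2/p_1)², and q_2* = (I − p_1·q_1*)/p_2.
Plugging in: q_1* = (3·4.84/9)² = 2.6028, q_2* = 4.4575.
Expenditure on q_1: 9·2.6028 = 23.4256; share = 0.5206.

share on q_1 = 0.5206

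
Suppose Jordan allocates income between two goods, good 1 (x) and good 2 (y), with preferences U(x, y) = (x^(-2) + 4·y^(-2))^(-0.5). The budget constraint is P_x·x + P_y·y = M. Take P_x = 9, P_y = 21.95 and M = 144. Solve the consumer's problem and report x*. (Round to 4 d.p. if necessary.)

x* = 4.1278

From the CES first-order condition, (1/4)·(y/x)^(3) = P_x/P_y.
Solve for the ratio: y/x = [4·P_x/P_y]^(1/3).
Substitute y = (y/x)·x into the budget: x* = M/(P_x + P_y·(y/x)).
Numerically y/x = 1.179296, so x* = 144/(9 + 21.95·1.179296) = 4.1278.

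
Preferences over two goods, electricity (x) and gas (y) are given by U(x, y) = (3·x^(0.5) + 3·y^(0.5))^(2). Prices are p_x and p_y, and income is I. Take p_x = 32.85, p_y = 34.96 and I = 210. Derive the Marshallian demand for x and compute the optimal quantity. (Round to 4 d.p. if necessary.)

From the CES first-order condition, (y/x)^(0.5) = p_x/p_y.
Hence y/x = (p_x/p_y)^(1/(0.5)), i.e. raised to the 2 power.
Substitute y = (y/x)·x into the budget: x* = I/(p_x + p_y·(y/x)).
Numerically y/x = 0.882933, so x* = 210/(32.85 + 34.96·0.882933) = 3.2958.

x* = 3.2958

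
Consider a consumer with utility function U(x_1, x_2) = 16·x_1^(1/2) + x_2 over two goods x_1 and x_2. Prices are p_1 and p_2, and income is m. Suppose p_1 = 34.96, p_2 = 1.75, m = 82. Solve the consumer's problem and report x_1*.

Utility is quasi-linear in x_2; the FOC for x_1 is 8/√x_1 = p_1/p_2.
Thus x_1* = (8·p_2/p_1)² — independent of m — with the rest of income spent on x_2.
Plugging in: x_1* = (8·1.75/34.96)² = 0.1604.

x_1* = 0.1604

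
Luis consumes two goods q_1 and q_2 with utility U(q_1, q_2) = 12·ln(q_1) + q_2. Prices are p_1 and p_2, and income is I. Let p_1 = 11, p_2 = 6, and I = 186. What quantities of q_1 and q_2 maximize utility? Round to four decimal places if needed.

q_1* = 6.5455, q_2* = 19

So q_1*(p_1,p_2) = 12·p_2/p_1, independent of income; and q_2* = (I − 12·p_2)/p_2.
At the given prices: q_1* = 12·6/11 = 6.5455, and q_2* = 19.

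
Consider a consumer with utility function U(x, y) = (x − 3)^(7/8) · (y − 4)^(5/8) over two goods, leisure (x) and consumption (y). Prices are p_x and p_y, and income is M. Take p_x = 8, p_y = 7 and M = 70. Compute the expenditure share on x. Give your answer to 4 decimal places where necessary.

share on x = 0.4929

Let x' = x−3, y' = y−4. MRS = (7/5)·y'/x' = p_x/p_y.
After buying the subsistence bundle (3, 4), a share 7/12 of the remaining income goes to x: x* = 3 + 7/12·(M − 3p_x − 4p_y)/p_x.
Discretionary income = 70 − 3·8 − 4·7 = 18; x* = 3 + 7/12·18/8 = 4.3125; y* = 4 + 5/12·18/7 = 5.0714.
Expenditure on x: 8·4.3125 = 34.5; share = 0.4929.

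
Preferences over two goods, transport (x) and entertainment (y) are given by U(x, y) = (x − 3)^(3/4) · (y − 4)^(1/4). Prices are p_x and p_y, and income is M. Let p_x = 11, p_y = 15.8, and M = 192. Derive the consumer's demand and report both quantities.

Discretionary income = 192 − 3·11 − 4·15.8 = 95.8; x* = 3 + 0.75·95.8/11 = 9.5318; y* = 4 + 0.25·95.8/15.8 = 5.5158.

x* = 9.5318, y* = 5.5158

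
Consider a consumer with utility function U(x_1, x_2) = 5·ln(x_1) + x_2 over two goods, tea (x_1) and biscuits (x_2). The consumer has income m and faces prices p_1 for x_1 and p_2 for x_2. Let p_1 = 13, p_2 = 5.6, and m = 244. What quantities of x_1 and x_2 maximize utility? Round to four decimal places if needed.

x_1* = 2.1538, x_2* = 38.5714

Set MRS = p_1/p_2: (5/x_1)/1 = p_1/p_2.
So x_1*(p_1,p_2) = 5·p_2/p_1, independent of income; and x_2* = (m − 5·p_2)/p_2.
At the given prices: x_1* = 5·5.6/13 = 2.1538, and x_2* = 38.5714.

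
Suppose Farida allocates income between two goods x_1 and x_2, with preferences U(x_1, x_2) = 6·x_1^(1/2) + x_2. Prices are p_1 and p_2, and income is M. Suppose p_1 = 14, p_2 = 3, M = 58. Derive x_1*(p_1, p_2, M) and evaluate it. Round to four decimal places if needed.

Utility is quasi-linear in x_2; the FOC for x_1 is 3/√x_1 = p_1/p_2.
Solve: √x_1 = 3·p_2/p_1, so x_1*(p_1,p_2) = (3·p_2/p_1)², and x_2* = (M − p_1·x_1*)/p_2.
Plugging in: x_1* = (3·3/14)² = 0.4133.

x_1* = 0.4133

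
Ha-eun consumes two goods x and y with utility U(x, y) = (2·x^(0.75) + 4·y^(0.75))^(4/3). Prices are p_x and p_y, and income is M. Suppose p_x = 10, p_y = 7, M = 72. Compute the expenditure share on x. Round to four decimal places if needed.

share on x = 0.021

From the CES first-order condition, (1/2)·(y/x)^(0.25) = p_x/p_y.
Solve for the ratio: y/x = [2·p_x/p_y]^(4).
Substitute y = (y/x)·x into the budget: x* = M/(p_x + p_y·(y/x)).
Numerically y/x = 66.6389, so x* = 72/(10 + 7·66.6389) = 0.1511 and y* = 66.6389·0.1511 = 10.0698.
Expenditure on x: 10·0.1511 = 1.5111; share = 0.021.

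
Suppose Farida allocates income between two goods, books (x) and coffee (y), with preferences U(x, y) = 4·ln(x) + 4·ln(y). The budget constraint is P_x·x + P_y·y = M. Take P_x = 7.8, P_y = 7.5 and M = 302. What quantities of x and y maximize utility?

The MRS is y/x. Set MRS = P_x/P_y.
So 4·P_y·y = 4·P_x·x; combined with the budget, a share 0.5 of income goes to x.
Demand: x*(P_x,P_y,M) = 0.5·M/P_x and y* = 0.5·M/P_y.
At P_x=7.8, P_y=7.5, M=302: x* = 0.5·302/7.8 = 19.359, y* = 20.1333.

x* = 19.359, y* = 20.1333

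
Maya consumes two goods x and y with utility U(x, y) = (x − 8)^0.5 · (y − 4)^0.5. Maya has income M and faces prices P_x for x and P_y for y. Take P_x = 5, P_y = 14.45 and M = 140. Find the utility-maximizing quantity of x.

x* = 12.22

Discretionary income = 140 − 8·5 − 4·14.45 = 42.2; x* = 8 + 0.5·42.2/5 = 12.22.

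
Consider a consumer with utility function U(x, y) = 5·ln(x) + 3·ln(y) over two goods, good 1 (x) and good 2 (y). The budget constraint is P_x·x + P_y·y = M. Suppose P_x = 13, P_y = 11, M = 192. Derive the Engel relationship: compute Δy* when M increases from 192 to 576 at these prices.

MU_x/MU_y = (5·y)/(3·x); tangency sets this equal to P_x/P_y.
Rearranging, P_y·y = (3/5)·P_x·x. Substituting into the budget gives P_x·x·(1 + (3/5)) = M.
Demand: x*(P_x,P_y,M) = 0.625·M/P_x and y* = 0.375·M/P_y.
At P_x=13, P_y=11, M=192: y* = 0.375·192/11 = 6.5455.
At M' = 576: y* = 19.6364. Change: 19.6364 − 6.5455 = 13.0909.

Δy* = 13.0909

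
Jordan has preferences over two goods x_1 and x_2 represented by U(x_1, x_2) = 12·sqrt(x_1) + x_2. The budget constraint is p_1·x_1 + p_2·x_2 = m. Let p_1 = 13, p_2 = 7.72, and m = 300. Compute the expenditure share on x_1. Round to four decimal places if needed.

Thus x_1* = (6·p_2/p_1)² — independent of m — with the rest of income spent on x_2.
Plugging in: x_1* = (6·7.72/13)² = 12.6955, x_2* = 17.4816.
Expenditure on x_1: 13·12.6955 = 165.0417; share = 0.5501.

share on x_1 = 0.5501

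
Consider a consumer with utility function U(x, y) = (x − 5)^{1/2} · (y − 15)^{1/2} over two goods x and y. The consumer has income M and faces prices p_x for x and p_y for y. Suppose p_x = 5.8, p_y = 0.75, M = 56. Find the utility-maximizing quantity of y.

y* = 25.5

This is Cobb-Douglas in (x−5, y−15): tangency gives 0.5·p_y·(y−15) = 0.5·p_x·(x−5).
Substituting into the budget: x* = 5 + 0.5·(M − 5·p_x − 15·p_y)/p_x, and y* = 15 + 0.5·(…)/p_y.
Discretionary income = 56 − 5·5.8 − 15·0.75 = 15.75; y* = 15 + 0.5·15.75/0.75 = 25.5.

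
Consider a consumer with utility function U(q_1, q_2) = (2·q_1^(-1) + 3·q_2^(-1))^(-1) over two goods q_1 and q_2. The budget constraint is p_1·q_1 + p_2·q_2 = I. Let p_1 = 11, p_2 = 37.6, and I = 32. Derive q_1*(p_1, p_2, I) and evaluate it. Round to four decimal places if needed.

q_1* = 0.8912

MRS = MU_q_1/MU_q_2 = (2/3)·(q_2/q_1)^(2). Set equal to p_1/p_2.
Solve for the ratio: q_2/q_1 = [(3/2)·p_1/p_2]^(0.5).
With the ratio pinned down, the budget gives q_1* = I/(p_1 + p_2·(q_2/q_1)) and q_2* = (q_2/q_1)·q_1*.
Numerically q_2/q_1 = 0.662442, so q_1* = 32/(11 + 37.6·0.662442) = 0.8912.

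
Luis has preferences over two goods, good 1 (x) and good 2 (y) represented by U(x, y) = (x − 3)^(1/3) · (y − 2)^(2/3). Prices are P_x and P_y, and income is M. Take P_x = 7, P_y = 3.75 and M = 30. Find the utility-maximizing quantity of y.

Let x' = x−3, y' = y−2. MRS = (1/2)·y'/x' = P_x/P_y.
Substituting into the budget: x* = 3 + 1/3·(M − 3·P_x − 2·P_y)/P_x, and y* = 2 + 2/3·(…)/P_y.
Discretionary income = 30 − 3·7 − 2·3.75 = 1.5; y* = 2 + 2/3·1.5/3.75 = 2.2667.

y* = 2.2667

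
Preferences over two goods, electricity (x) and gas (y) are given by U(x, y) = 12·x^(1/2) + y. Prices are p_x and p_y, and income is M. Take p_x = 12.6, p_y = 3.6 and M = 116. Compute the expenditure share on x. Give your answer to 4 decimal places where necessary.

Utility is quasi-linear in y; the FOC for x is 6/√x = p_x/p_y.
Thus x* = (6·p_y/p_x)² — independent of M — with the rest of income spent on y.
Plugging in: x* = (6·3.6/12.6)² = 2.9388, y* = 21.9365.
Expenditure on x: 12.6·2.9388 = 37.0286; share = 0.3192.

share on x = 0.3192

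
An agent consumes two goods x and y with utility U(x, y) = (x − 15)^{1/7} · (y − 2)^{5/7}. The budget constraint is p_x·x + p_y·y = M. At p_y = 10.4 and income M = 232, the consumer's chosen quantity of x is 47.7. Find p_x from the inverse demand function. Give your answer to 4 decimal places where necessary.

MRS = (1/5)·(y−2)/(x−15). Tangency with p_x/p_y gives y−2 = 5·(p_x/p_y)·(x−15).
After buying the subsistence bundle (15, 2), a share 1/6 of the remaining income goes to x: x* = 15 + 1/6·(M − 15p_x − 2p_y)/p_x.
Set x* = 47.7 in the demand function and solve for p_x: p_x = 1.

p_x = 1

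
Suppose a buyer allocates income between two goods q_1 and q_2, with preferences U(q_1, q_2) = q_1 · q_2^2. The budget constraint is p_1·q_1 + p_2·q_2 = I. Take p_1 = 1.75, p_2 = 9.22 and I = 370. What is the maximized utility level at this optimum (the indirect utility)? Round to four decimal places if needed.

V = 50443.0698

Tangency: MRS = (1/2)·q_2/q_1 = p_1/p_2.
So p_2·q_2 = 2·p_1·q_1; combined with the budget, a share 1/3 of income goes to q_1.
Demand: q_1*(p_1,p_2,I) = 1/3·I/p_1 and q_2* = 2/3·I/p_2.
At p_1=1.75, p_2=9.22, I=370: q_1* = 1/3·370/1.75 = 70.4762, q_2* = 26.7534.
Utility at the optimum: U(70.4762, 26.7534) = 50443.0698.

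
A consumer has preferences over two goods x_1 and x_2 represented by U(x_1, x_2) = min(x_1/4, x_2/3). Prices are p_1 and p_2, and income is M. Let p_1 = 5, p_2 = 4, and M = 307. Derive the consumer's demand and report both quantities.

x_1* = 38.375, x_2* = 28.7812

With perfect complements, no substitution: consume in ratio x_1:x_2 = 4:3.
Budget: p_1·x_1 + p_2·(3/4)·x_1 = M, so (4·p_1 + 3·p_2)·x_1 = 4·M.
Demand: x_1*(p_1,p_2,M) = 4·M/(4·p_1 + 3·p_2), x_2* = 3·M/(4·p_1 + 3·p_2).
Here 4·5 + 3·4 = 32, giving x_1* = 38.375 and x_2* = 28.7812.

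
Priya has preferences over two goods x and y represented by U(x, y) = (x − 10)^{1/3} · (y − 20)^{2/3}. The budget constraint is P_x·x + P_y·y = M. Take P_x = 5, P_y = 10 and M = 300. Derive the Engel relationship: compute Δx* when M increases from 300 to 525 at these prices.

Δx* = 15

This is Cobb-Douglas in (x−10, y−20): tangency gives 1/3·P_y·(y−20) = 2/3·P_x·(x−10).
Substituting into the budget: x* = 10 + 1/3·(M − 10·P_x − 20·P_y)/P_x, and y* = 20 + 2/3·(…)/P_y.
Discretionary income = 300 − 10·5 − 20·10 = 50; x* = 10 + 1/3·50/5 = 13.3333.
At M' = 525: x* = 28.3333. Change: 28.3333 − 13.3333 = 15.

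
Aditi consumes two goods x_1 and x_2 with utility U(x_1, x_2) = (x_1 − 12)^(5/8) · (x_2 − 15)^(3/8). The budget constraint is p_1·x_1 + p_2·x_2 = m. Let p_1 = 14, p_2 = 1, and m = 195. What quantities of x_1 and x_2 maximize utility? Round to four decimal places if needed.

After buying the subsistence bundle (12, 15), a share 0.625 of the remaining income goes to x_1: x_1* = 12 + 0.625·(m − 12p_1 − 15p_2)/p_1.
Discretionary income = 195 − 12·14 − 15·1 = 12; x_1* = 12 + 0.625·12/14 = 12.5357; x_2* = 15 + 0.375·12/1 = 19.5.

x_1* = 12.5357, x_2* = 19.5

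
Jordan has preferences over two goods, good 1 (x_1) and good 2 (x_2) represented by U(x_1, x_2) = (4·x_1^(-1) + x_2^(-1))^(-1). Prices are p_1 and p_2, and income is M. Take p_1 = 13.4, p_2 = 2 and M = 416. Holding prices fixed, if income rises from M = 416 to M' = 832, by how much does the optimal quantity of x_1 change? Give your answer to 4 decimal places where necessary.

MU_x_1 ∝ 4·x_1^(-2), MU_x_2 ∝ x_2^(-2), so MRS = 4·(x_2/x_1)^(2) = p_1/p_2.
Solve for the ratio: x_2/x_1 = [(1/4)·p_1/p_2]^(0.5).
With the ratio pinned down, the budget gives x_1* = M/(p_1 + p_2·(x_2/x_1)) and x_2* = (x_2/x_1)·x_1*.
Numerically x_2/x_1 = 1.294218, so x_1* = 416/(13.4 + 2·1.294218) = 26.0188.
At M' = 832: x_1* = 52.0376. Change: 52.0376 − 26.0188 = 26.0188.

Δx_1* = 26.0188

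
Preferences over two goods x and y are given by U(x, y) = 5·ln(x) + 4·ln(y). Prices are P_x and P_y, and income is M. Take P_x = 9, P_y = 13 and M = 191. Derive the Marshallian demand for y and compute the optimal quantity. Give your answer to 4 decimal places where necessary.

MU_x/MU_y = (5·y)/(4·x); tangency sets this equal to P_x/P_y.
Rearranging, P_y·y = (4/5)·P_x·x. Substituting into the budget gives P_x·x·(1 + (4/5)) = M.
Demand: x*(P_x,P_y,M) = 5/9·M/P_x and y* = 4/9·M/P_y.
At P_x=9, P_y=13, M=191: y* = 4/9·191/13 = 6.5299.

y* = 6.5299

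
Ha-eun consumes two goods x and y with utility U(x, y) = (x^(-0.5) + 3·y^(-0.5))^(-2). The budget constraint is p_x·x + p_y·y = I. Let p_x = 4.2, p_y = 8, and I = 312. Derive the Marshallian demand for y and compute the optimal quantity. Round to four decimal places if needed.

y* = 28.1015

From the CES first-order condition, (1/3)·(y/x)^(1.5) = p_x/p_y.
Hence y/x = (3·p_x/p_y)^(1/(1.5)), i.e. raised to the 2/3 power.
Substitute y = (y/x)·x into the budget: x* = I/(p_x + p_y·(y/x)).
Numerically y/x = 1.353694, so x* = 312/(4.2 + 8·1.353694) = 20.7591 and y* = 1.353694·20.7591 = 28.1015.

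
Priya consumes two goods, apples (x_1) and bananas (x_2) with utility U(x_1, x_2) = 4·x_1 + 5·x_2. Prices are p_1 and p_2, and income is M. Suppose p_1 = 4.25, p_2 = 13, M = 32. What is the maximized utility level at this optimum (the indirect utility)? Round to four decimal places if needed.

V = 30.1176

Perfect substitutes: compare marginal utility per dollar. 4/p_1 vs 5/p_2 → 0.9412 vs 0.3846.
x_1 gives more utility per dollar, so spend all income on x_1: x_1* = M/p_1, x_2* = 0.
Numerically: x_1* = 7.5294, x_2* = 0.
Utility at the optimum: U(7.5294, 0) = 30.1176.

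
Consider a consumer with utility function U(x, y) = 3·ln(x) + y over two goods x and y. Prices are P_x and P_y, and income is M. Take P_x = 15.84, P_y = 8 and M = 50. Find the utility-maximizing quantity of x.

Set MRS = P_x/P_y: (3/x)/1 = P_x/P_y.
So x*(P_x,P_y) = 3·P_y/P_x, independent of income; and y* = (M − 3·P_y)/P_y.
At the given prices: x* = 3·8/15.84 = 1.5152.

x* = 1.5152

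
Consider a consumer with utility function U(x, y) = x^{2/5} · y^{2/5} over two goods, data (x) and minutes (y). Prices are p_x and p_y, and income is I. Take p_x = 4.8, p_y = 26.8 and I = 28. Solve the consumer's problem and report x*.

x* = 2.9167

Demand: x*(p_x,p_y,I) = 0.5·I/p_x and y* = 0.5·I/p_y.
At p_x=4.8, p_y=26.8, I=28: x* = 0.5·28/4.8 = 2.9167.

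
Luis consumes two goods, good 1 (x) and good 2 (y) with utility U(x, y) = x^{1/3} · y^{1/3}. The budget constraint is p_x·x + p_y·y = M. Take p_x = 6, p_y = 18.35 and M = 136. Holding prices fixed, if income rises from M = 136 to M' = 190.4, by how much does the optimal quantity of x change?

Δx* = 4.5333

The MRS is y/x. Set MRS = p_x/p_y.
Rearranging, p_y·y = p_x·x. Substituting into the budget gives p_x·x·(1 + 1) = M.
Demand: x*(p_x,p_y,M) = 0.5·M/p_x and y* = 0.5·M/p_y.
At p_x=6, p_y=18.35, M=136: x* = 0.5·136/6 = 11.3333.
At M' = 190.4: x* = 15.8667. Change: 15.8667 − 11.3333 = 4.5333.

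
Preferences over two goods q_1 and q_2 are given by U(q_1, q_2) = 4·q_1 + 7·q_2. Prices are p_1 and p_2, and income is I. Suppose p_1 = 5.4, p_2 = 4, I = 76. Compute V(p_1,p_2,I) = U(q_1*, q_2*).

q_2 gives more utility per dollar, so spend all income on q_2: q_2* = I/p_2, q_1* = 0.
Numerically: q_1* = 0, q_2* = 19.
Utility at the optimum: U(0, 19) = 133.

V = 133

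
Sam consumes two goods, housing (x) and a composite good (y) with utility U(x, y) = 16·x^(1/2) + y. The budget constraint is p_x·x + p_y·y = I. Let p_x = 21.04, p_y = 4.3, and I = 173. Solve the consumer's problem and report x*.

x* = 2.6732

Set MRS = p_x/p_y: 8·x^(−1/2) = p_x/p_y.
Thus x* = (8·p_y/p_x)² — independent of I — with the rest of income spent on y.
Plugging in: x* = (8·4.3/21.04)² = 2.6732.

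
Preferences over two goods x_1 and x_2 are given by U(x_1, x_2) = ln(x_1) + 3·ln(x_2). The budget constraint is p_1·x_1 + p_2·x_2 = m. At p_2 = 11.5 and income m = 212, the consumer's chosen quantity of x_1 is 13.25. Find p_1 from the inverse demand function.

MU_x_1/MU_x_2 = (x_2)/(3·x_1); tangency sets this equal to p_1/p_2.
So p_2·x_2 = 3·p_1·x_1; combined with the budget, a share 0.25 of income goes to x_1.
Demand: x_1*(p_1,p_2,m) = 0.25·m/p_1 and x_2* = 0.75·m/p_2.
Set x_1* = 13.25 in the demand function and solve for p_1: p_1 = 4.

p_1 = 4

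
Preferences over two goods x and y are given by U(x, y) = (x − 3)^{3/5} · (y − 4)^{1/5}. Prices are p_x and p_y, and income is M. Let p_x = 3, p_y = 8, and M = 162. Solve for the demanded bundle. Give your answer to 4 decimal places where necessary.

x* = 33.25, y* = 7.7812

Let x' = x−3, y' = y−4. MRS = 3·y'/x' = p_x/p_y.
After buying the subsistence bundle (3, 4), a share 0.75 of the remaining income goes to x: x* = 3 + 0.75·(M − 3p_x − 4p_y)/p_x.
Discretionary income = 162 − 3·3 − 4·8 = 121; x* = 3 + 0.75·121/3 = 33.25; y* = 4 + 0.25·121/8 = 7.7812.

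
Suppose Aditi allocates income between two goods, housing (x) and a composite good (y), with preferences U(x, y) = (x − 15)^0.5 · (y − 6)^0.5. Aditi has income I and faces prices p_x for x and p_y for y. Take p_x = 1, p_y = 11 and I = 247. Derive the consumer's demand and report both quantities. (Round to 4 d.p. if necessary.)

x* = 98, y* = 13.5455

Substituting into the budget: x* = 15 + 0.5·(I − 15·p_x − 6·p_y)/p_x, and y* = 6 + 0.5·(…)/p_y.
Discretionary income = 247 − 15·1 − 6·11 = 166; x* = 15 + 0.5·166/1 = 98; y* = 6 + 0.5·166/11 = 13.5455.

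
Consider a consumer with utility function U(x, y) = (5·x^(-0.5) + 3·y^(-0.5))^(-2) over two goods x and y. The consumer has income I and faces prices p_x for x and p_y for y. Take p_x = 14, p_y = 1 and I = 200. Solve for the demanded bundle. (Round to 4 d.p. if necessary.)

Substitute y = (y/x)·x into the budget: x* = I/(p_x + p_y·(y/x)).
Numerically y/x = 4.132246, so x* = 200/(14 + 1·4.132246) = 11.0301 and y* = 4.132246·11.0301 = 45.579.

x* = 11.0301, y* = 45.579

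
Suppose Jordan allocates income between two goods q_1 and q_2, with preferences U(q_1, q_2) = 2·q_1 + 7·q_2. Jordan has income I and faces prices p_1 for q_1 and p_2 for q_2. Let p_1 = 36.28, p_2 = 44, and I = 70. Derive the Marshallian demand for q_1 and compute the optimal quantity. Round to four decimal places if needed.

Linear utility — the consumer picks whichever good has higher MU/price: 2/36.28 = 0.0551 vs 7/44 = 0.1591.
q_2 gives more utility per dollar, so spend all income on q_2: q_2* = I/p_2, q_1* = 0.
Numerically: q_1* = 0, q_2* = 1.5909.

q_1* = 0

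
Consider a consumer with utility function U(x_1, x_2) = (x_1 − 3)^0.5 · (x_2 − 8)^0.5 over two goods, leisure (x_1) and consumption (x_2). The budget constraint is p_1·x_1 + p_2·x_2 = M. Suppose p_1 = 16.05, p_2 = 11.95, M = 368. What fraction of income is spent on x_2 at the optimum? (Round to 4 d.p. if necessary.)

share on x_2 = 0.5645

This is Cobb-Douglas in (x_1−3, x_2−8): tangency gives 0.5·p_2·(x_2−8) = 0.5·p_1·(x_1−3).
Substituting into the budget: x_1* = 3 + 0.5·(M − 3·p_1 − 8·p_2)/p_1, and x_2* = 8 + 0.5·(…)/p_2.
Discretionary income = 368 − 3·16.05 − 8·11.95 = 224.25; x_1* = 3 + 0.5·224.25/16.05 = 9.986; x_2* = 8 + 0.5·224.25/11.95 = 17.3828.
Expenditure on x_2: 11.95·17.3828 = 207.725; share = 0.5645.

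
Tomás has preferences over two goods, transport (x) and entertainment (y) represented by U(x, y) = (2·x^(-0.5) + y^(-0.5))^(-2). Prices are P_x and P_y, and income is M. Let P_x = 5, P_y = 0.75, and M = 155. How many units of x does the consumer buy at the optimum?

x* = 23.2259

From the CES first-order condition, 2·(y/x)^(1.5) = P_x/P_y.
Hence y/x = ((1/2)·P_x/P_y)^(1/(1.5)), i.e. raised to the 2/3 power.
With the ratio pinned down, the budget gives x* = M/(P_x + P_y·(y/x)) and y* = (y/x)·x*.
Numerically y/x = 2.231443, so x* = 155/(5 + 0.75·2.231443) = 23.2259.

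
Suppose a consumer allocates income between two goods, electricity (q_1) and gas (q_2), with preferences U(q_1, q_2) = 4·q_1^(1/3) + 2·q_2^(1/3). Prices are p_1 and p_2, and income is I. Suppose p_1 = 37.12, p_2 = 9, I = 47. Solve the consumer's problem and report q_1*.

q_1* = 0.737

MRS = MU_q_1/MU_q_2 = 2·(q_2/q_1)^(2/3). Set equal to p_1/p_2.
Solve for the ratio: q_2/q_1 = [(1/2)·p_1/p_2]^(1.5).
With the ratio pinned down, the budget gives q_1* = I/(p_1 + p_2·(q_2/q_1)) and q_2* = (q_2/q_1)·q_1*.
Numerically q_2/q_1 = 2.961442, so q_1* = 47/(37.12 + 9·2.961442) = 0.737.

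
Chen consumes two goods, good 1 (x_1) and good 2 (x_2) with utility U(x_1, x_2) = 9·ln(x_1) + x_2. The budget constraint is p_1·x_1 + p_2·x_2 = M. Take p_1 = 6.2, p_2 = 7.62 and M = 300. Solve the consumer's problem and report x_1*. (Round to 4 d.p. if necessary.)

x_1* = 11.0613

Set MRS = p_1/p_2: (9/x_1)/1 = p_1/p_2.
So x_1*(p_1,p_2) = 9·p_2/p_1, independent of income; and x_2* = (M − 9·p_2)/p_2.
At the given prices: x_1* = 9·7.62/6.2 = 11.0613.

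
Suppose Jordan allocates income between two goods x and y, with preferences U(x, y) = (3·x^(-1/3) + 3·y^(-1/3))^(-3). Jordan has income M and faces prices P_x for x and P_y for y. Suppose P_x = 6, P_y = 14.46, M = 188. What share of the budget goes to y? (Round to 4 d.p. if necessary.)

Substitute y = (y/x)·x into the budget: x* = M/(P_x + P_y·(y/x)).
Numerically y/x = 0.516996, so x* = 188/(6 + 14.46·0.516996) = 13.951 and y* = 0.516996·13.951 = 7.2126.
Expenditure on y: 14.46·7.2126 = 104.2942; share = 0.5548.

share on y = 0.5548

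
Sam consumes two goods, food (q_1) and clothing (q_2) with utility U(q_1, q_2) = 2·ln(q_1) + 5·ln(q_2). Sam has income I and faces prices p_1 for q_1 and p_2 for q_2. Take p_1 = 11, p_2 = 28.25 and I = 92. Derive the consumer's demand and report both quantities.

q_1* = 2.3896, q_2* = 2.3262

Demand: q_1*(p_1,p_2,I) = 2/7·I/p_1 and q_2* = 5/7·I/p_2.
At p_1=11, p_2=28.25, I=92: q_1* = 2/7·92/11 = 2.3896, q_2* = 2.3262.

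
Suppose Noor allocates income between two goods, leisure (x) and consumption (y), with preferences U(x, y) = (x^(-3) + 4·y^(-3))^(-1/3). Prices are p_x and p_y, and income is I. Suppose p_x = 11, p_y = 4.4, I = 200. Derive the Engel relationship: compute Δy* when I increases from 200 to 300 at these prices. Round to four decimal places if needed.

MU_x ∝ x^(-4), MU_y ∝ 4·y^(-4), so MRS = (1/4)·(y/x)^(4) = p_x/p_y.
Hence y/x = (4·p_x/p_y)^(1/(4)), i.e. raised to the 0.25 power.
With the ratio pinned down, the budget gives x* = I/(p_x + p_y·(y/x)) and y* = (y/x)·x*.
Numerically y/x = 1.778279, so x* = 200/(11 + 4.4·1.778279) = 10.6245 and y* = 1.778279·10.6245 = 18.8933.
At I' = 300: y* = 28.34. Change: 28.34 − 18.8933 = 9.4467.

Δy* = 9.4467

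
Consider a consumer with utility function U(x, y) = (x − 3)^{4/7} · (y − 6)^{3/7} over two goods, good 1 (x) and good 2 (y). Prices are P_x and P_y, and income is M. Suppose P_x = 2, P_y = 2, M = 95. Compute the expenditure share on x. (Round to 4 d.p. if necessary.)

share on x = 0.5263

Let x' = x−3, y' = y−6. MRS = (4/3)·y'/x' = P_x/P_y.
Substituting into the budget: x* = 3 + 4/7·(M − 3·P_x − 6·P_y)/P_x, and y* = 6 + 3/7·(…)/P_y.
Discretionary income = 95 − 3·2 − 6·2 = 77; x* = 3 + 4/7·77/2 = 25; y* = 6 + 3/7·77/2 = 22.5.
Expenditure on x: 2·25 = 50; share = 0.5263.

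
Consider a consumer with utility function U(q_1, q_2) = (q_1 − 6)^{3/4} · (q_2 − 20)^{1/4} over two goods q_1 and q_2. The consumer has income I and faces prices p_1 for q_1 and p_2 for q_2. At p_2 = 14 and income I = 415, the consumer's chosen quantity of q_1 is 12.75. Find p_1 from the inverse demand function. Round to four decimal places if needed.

p_1 = 9

This is Cobb-Douglas in (q_1−6, q_2−20): tangency gives 0.75·p_2·(q_2−20) = 0.25·p_1·(q_1−6).
After buying the subsistence bundle (6, 20), a share 0.75 of the remaining income goes to q_1: q_1* = 6 + 0.75·(I − 6p_1 − 20p_2)/p_1.
Set q_1* = 12.75 in the demand function and solve for p_1: p_1 = 9.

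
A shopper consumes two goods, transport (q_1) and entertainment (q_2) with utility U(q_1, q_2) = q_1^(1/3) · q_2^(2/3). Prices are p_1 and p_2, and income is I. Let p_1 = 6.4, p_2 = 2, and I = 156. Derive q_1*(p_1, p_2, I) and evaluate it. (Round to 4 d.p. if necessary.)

q_1* = 8.125

Demand: q_1*(p_1,p_2,I) = 1/3·I/p_1 and q_2* = 2/3·I/p_2.
At p_1=6.4, p_2=2, I=156: q_1* = 1/3·156/6.4 = 8.125.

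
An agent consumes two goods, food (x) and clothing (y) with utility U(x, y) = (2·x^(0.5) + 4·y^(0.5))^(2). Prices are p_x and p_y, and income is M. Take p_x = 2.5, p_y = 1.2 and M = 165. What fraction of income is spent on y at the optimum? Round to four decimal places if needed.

share on y = 0.8929

From the CES first-order condition, (1/2)·(y/x)^(0.5) = p_x/p_y.
Hence y/x = (2·p_x/p_y)^(1/(0.5)), i.e. raised to the 2 power.
With the ratio pinned down, the budget gives x* = M/(p_x + p_y·(y/x)) and y* = (y/x)·x*.
Numerically y/x = 17.361111, so x* = 165/(2.5 + 1.2·17.361111) = 7.0714 and y* = 17.361111·7.0714 = 122.7679.
Expenditure on y: 1.2·122.7679 = 147.3214; share = 0.8929.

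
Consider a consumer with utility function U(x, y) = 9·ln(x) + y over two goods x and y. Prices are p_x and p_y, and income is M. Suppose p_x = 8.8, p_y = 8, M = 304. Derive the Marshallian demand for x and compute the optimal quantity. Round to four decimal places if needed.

x* = 8.1818

At the given prices: x* = 9·8/8.8 = 8.1818.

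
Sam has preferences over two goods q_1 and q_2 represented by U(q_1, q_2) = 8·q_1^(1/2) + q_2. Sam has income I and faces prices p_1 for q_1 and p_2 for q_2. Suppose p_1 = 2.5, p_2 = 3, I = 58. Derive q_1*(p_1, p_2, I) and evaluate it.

q_1* = 23.04

Utility is quasi-linear in q_2; the FOC for q_1 is 4/√q_1 = p_1/p_2.
Thus q_1* = (4·p_2/p_1)² — independent of I — with the rest of income spent on q_2.
Plugging in: q_1* = (4·3/2.5)² = 23.04.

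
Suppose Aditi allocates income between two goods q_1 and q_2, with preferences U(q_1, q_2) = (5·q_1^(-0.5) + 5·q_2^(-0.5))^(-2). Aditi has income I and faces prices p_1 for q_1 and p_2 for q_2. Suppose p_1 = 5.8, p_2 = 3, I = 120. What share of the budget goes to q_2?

MU_q_1 ∝ 5·q_1^(-1.5), MU_q_2 ∝ 5·q_2^(-1.5), so MRS = (q_2/q_1)^(1.5) = p_1/p_2.
Hence q_2/q_1 = (p_1/p_2)^(1/(1.5)), i.e. raised to the 2/3 power.
With the ratio pinned down, the budget gives q_1* = I/(p_1 + p_2·(q_2/q_1)) and q_2* = (q_2/q_1)·q_1*.
Numerically q_2/q_1 = 1.551927, so q_1* = 120/(5.8 + 3·1.551927) = 11.4769 and q_2* = 1.551927·11.4769 = 17.8113.
Expenditure on q_2: 3·17.8113 = 53.4339; share = 0.4453.

share on q_2 = 0.4453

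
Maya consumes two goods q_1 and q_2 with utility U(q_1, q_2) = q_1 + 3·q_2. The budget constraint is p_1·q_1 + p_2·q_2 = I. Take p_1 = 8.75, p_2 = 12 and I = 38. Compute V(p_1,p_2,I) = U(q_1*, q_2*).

V = 9.5

Perfect substitutes: compare marginal utility per dollar. 1/p_1 vs 3/p_2 → 0.1143 vs 0.25.
q_2 gives more utility per dollar, so spend all income on q_2: q_2* = I/p_2, q_1* = 0.
Numerically: q_1* = 0, q_2* = 3.1667.
Utility at the optimum: U(0, 3.1667) = 9.5.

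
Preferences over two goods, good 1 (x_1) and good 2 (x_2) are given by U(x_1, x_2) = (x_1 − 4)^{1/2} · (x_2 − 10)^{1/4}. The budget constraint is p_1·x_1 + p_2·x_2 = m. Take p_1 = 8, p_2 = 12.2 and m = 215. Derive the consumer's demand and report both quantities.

x_1* = 9.0833, x_2* = 11.6667

Let x_1' = x_1−4, x_2' = x_2−10. MRS = 2·x_2'/x_1' = p_1/p_2.
After buying the subsistence bundle (4, 10), a share 2/3 of the remaining income goes to x_1: x_1* = 4 + 2/3·(m − 4p_1 − 10p_2)/p_1.
Discretionary income = 215 − 4·8 − 10·12.2 = 61; x_1* = 4 + 2/3·61/8 = 9.0833; x_2* = 10 + 1/3·61/12.2 = 11.6667.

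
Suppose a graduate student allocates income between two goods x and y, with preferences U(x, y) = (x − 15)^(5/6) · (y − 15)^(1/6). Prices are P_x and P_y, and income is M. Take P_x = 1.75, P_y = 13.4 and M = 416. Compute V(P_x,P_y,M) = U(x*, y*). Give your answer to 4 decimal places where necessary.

V = 48.9585

Let x' = x−15, y' = y−15. MRS = 5·y'/x' = P_x/P_y.
Substituting into the budget: x* = 15 + 5/6·(M − 15·P_x − 15·P_y)/P_x, and y* = 15 + 1/6·(…)/P_y.
Discretionary income = 416 − 15·1.75 − 15·13.4 = 188.75; x* = 15 + 5/6·188.75/1.75 = 104.881; y* = 15 + 1/6·188.75/13.4 = 17.3476.
Utility at the optimum: U(104.881, 17.3476) = 48.9585.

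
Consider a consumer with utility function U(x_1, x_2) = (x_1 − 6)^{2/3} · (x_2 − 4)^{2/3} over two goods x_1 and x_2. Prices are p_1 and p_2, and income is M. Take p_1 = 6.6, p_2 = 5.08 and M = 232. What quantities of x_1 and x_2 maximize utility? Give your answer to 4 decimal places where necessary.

x_1* = 19.0364, x_2* = 20.937

Let x_1' = x_1−6, x_2' = x_2−4. MRS = x_2'/x_1' = p_1/p_2.
After buying the subsistence bundle (6, 4), a share 0.5 of the remaining income goes to x_1: x_1* = 6 + 0.5·(M − 6p_1 − 4p_2)/p_1.
Discretionary income = 232 − 6·6.6 − 4·5.08 = 172.08; x_1* = 6 + 0.5·172.08/6.6 = 19.0364; x_2* = 4 + 0.5·172.08/5.08 = 20.937.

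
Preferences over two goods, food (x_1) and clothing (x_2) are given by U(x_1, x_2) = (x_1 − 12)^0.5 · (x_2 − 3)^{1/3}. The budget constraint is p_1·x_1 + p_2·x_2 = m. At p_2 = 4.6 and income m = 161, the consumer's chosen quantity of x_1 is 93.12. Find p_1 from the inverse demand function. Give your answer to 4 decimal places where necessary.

p_1 = 1

Let x_1' = x_1−12, x_2' = x_2−3. MRS = (3/2)·x_2'/x_1' = p_1/p_2.
After buying the subsistence bundle (12, 3), a share 0.6 of the remaining income goes to x_1: x_1* = 12 + 0.6·(m − 12p_1 − 3p_2)/p_1.
Set x_1* = 93.12 in the demand function and solve for p_1: p_1 = 1.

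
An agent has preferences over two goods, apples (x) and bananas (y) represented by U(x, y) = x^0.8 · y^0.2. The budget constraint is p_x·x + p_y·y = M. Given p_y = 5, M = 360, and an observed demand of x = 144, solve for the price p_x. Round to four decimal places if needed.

p_x = 2

MU_x/MU_y = (0.8·y)/(0.2·x); tangency sets this equal to p_x/p_y.
So 0.8·p_y·y = 0.2·p_x·x; combined with the budget, a share 0.8 of income goes to x.
Demand: x*(p_x,p_y,M) = 0.8·M/p_x and y* = 0.2·M/p_y.
Set x* = 144 in the demand function and solve for p_x: p_x = 2.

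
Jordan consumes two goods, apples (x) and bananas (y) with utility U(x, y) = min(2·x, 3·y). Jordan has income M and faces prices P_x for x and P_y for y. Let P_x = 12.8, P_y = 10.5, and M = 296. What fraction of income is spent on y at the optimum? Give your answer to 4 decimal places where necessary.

With perfect complements, no substitution: consume in ratio x:y = 3:2.
Budget: P_x·x + P_y·(2/3)·x = M, so (3·P_x + 2·P_y)·x = 3·M.
Demand: x*(P_x,P_y,M) = 3·M/(3·P_x + 2·P_y), y* = 2·M/(3·P_x + 2·P_y).
Here 3·12.8 + 2·10.5 = 59.4, giving x* = 14.9495 and y* = 9.9663.
Expenditure on y: 10.5·9.9663 = 104.6465; share = 0.3535.

share on y = 0.3535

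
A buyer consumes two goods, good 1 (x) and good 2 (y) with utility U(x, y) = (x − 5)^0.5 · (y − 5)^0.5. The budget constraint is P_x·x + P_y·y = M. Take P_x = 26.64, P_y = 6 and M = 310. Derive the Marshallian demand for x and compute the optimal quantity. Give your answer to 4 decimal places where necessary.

This is Cobb-Douglas in (x−5, y−5): tangency gives 0.5·P_y·(y−5) = 0.5·P_x·(x−5).
After buying the subsistence bundle (5, 5), a share 0.5 of the remaining income goes to x: x* = 5 + 0.5·(M − 5P_x − 5P_y)/P_x.
Discretionary income = 310 − 5·26.64 − 5·6 = 146.8; x* = 5 + 0.5·146.8/26.64 = 7.7553.

x* = 7.7553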